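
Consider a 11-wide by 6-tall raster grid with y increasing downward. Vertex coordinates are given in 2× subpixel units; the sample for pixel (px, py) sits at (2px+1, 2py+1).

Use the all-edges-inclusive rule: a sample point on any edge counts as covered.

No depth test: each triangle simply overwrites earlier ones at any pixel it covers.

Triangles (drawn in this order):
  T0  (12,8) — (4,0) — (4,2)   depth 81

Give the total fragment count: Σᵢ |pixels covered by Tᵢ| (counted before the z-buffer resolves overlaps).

T0:
  2·area = 16  (B↔C swapped to make it positive)
  edge (12, 8)→(4, 2): d=(-8,-6) inclusive
  edge (4, 2)→(4, 0): d=(0,-2) inclusive
  edge (4, 0)→(12, 8): d=(8,8) inclusive
    (2,0)@(5, 1): e=[14,2,0] → █  [on edge]
    (3,0)@(7, 1): e=[26,6,-16] → ·
    (2,1)@(5, 3): e=[-2,2,16] → ·
    (3,1)@(7, 3): e=[10,6,0] → █  [on edge]
    (4,1)@(9, 3): e=[22,10,-16] → ·
    (3,2)@(7, 5): e=[-6,6,16] → ·
    (4,2)@(9, 5): e=[6,10,0] → █  [on edge]
    (5,2)@(11, 5): e=[18,14,-16] → ·
    (4,3)@(9, 7): e=[-10,10,16] → ·
    (5,3)@(11, 7): e=[2,14,0] → █  [on edge]
    (6,3)@(13, 7): e=[14,18,-16] → ·
    (5,4)@(11, 9): e=[-14,14,16] → ·
    (6,4)@(13, 9): e=[-2,18,0] → ·  [on edge]
    (7,5)@(15, 11): e=[-6,22,0] → ·  [on edge]
  covered (4 px):
    · · █ · · · · · · · ·
    · · · █ · · · · · · ·
    · · · · █ · · · · · ·
    · · · · · █ · · · · ·
    · · · · · · · · · · ·
    · · · · · · · · · · ·

Result: 4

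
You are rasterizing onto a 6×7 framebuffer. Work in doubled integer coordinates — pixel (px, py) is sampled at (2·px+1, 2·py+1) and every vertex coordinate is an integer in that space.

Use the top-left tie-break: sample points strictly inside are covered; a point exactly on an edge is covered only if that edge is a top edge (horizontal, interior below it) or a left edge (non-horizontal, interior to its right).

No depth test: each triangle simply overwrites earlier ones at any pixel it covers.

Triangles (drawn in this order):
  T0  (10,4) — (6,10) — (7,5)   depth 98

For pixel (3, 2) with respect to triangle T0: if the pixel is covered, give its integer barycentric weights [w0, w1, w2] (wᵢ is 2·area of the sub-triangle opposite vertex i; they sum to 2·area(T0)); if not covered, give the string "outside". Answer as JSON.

T0:
  2·area = 14
  edge (10, 4)→(6, 10): d=(-4,6) right/bottom  bias=-1
  edge (6, 10)→(7, 5): d=(1,-5) top-left  bias=+0
  edge (7, 5)→(10, 4): d=(3,-1) top-left  bias=+0
    (3,2)@(7, 5): e=[14,0,0] → #  [on edge]
    (4,2)@(9, 5): e=[2,10,2] → #
    (5,2)@(11, 5): e=[-10,20,4] → ·
    (0,3)@(1, 7): e=[42,-28,0] → ·  [on edge]
    (3,3)@(7, 7): e=[6,2,6] → #
    (4,3)@(9, 7): e=[-6,12,8] → ·
    (3,4)@(7, 9): e=[-2,4,12] → ·
  covered (3 px):
    · · · · · ·
    · · · · · ·
    · · · # # ·
    · · · # · ·
    · · · · · ·
    · · · · · ·
    · · · · · ·

Result: [0,0,14]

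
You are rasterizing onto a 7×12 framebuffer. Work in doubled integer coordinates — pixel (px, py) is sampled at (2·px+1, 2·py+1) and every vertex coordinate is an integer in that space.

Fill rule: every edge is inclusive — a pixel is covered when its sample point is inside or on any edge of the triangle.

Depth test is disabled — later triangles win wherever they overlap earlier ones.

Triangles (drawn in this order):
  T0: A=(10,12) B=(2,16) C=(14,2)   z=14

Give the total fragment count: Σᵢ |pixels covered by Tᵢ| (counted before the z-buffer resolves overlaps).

T0:
  2·area = 64
  edge (10, 12)→(2, 16): d=(-8,4) inclusive
  edge (2, 16)→(14, 2): d=(12,-14) inclusive
  edge (14, 2)→(10, 12): d=(-4,10) inclusive
    (5,3)@(11, 7): e=[36,18,10] → █
    (6,3)@(13, 7): e=[28,46,-10] → ·
    (4,4)@(9, 9): e=[28,14,22] → █
    (6,4)@(13, 9): e=[12,70,-18] → ·
    (3,5)@(7, 11): e=[20,10,34] → █
    (5,5)@(11, 11): e=[4,66,-6] → ·
    (2,6)@(5, 13): e=[12,6,46] → █
    (4,6)@(9, 13): e=[-4,62,6] → ·
    (1,7)@(3, 15): e=[4,2,58] → █
    (2,7)@(5, 15): e=[-4,30,38] → ·
    (3,7)@(7, 15): e=[-12,58,18] → ·
    (1,8)@(3, 17): e=[-12,26,50] → ·
  covered (8 px):
    · · · · · · ·
    · · · · · · ·
    · · · · · · ·
    · · · · · █ ·
    · · · · █ █ ·
    · · · █ █ · ·
    · · █ █ · · ·
    · █ · · · · ·
    · · · · · · ·
    · · · · · · ·
    · · · · · · ·
    · · · · · · ·

Final: 8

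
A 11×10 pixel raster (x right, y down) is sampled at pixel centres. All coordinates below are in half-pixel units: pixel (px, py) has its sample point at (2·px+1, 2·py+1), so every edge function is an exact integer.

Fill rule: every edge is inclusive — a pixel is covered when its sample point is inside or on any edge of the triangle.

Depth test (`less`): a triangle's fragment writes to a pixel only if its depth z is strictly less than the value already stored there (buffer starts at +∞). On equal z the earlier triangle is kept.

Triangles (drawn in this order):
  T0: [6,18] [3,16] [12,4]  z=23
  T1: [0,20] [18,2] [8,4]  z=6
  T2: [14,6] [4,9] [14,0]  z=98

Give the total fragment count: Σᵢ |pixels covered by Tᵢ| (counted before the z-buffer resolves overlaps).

T0:
  2·area = 54
  edge (6, 18)→(3, 16): d=(-3,-2) inclusive
  edge (3, 16)→(12, 4): d=(9,-12) inclusive
  edge (12, 4)→(6, 18): d=(-6,14) inclusive
    (4,4)@(9, 9): e=[33,9,12] → #
    (5,4)@(11, 9): e=[37,33,-16] → ·
    (3,5)@(7, 11): e=[23,3,28] → #
    (4,5)@(9, 11): e=[27,27,0] → #  [on edge]
    (5,5)@(11, 11): e=[31,51,-28] → ·
    (3,6)@(7, 13): e=[17,21,16] → #
    (4,6)@(9, 13): e=[21,45,-12] → ·
    (2,7)@(5, 15): e=[7,15,32] → #
    (4,7)@(9, 15): e=[15,63,-24] → ·
    (2,8)@(5, 17): e=[1,33,20] → #
    (3,8)@(7, 17): e=[5,57,-8] → ·
    (2,9)@(5, 19): e=[-5,51,8] → ·
  covered (7 px):
    · · · · · · · · · · ·
    · · · · · · · · · · ·
    · · · · · · · · · · ·
    · · · · · · · · · · ·
    · · · · # · · · · · ·
    · · · # # · · · · · ·
    · · · # · · · · · · ·
    · · # # · · · · · · ·
    · · # · · · · · · · ·
    · · · · · · · · · · ·
T1:
  2·area = 144  (B↔C swapped to make it positive)
  edge (0, 20)→(8, 4): d=(8,-16) inclusive
  edge (8, 4)→(18, 2): d=(10,-2) inclusive
  edge (18, 2)→(0, 20): d=(-18,18) inclusive
    (9,0)@(19, 1): e=[152,-8,0] → ·  [on edge]
    (6,1)@(13, 3): e=[72,0,72] → #  [on edge]
    (7,1)@(15, 3): e=[104,4,36] → #
    (8,1)@(17, 3): e=[136,8,0] → #  [on edge]
    (9,1)@(19, 3): e=[168,12,-36] → ·
    (1,2)@(3, 5): e=[-72,0,216] → ·  [on edge]
    (4,2)@(9, 5): e=[24,12,108] → #
    (5,2)@(11, 5): e=[56,16,72] → #
    (7,2)@(15, 5): e=[120,24,0] → #  [on edge]
    (8,2)@(17, 5): e=[152,28,-36] → ·
    (3,3)@(7, 7): e=[8,28,108] → #
    (6,3)@(13, 7): e=[104,40,0] → #  [on edge]
    (5,4)@(11, 9): e=[88,56,0] → #  [on edge]
    (4,5)@(9, 11): e=[72,72,0] → #  [on edge]
    (3,6)@(7, 13): e=[56,88,0] → #  [on edge]
    (2,7)@(5, 15): e=[40,104,0] → #  [on edge]
    (1,8)@(3, 17): e=[24,120,0] → #  [on edge]
    (0,9)@(1, 19): e=[8,136,0] → #  [on edge]
  covered (23 px):
    · · · · · · · · · · ·
    · · · · · · # # # · ·
    · · · · # # # # · · ·
    · · · # # # # · · · ·
    · · · # # # · · · · ·
    · · # # # · · · · · ·
    · · # # · · · · · · ·
    · # # · · · · · · · ·
    · # · · · · · · · · ·
    # · · · · · · · · · ·
T2:
  2·area = 60
  edge (14, 6)→(4, 9): d=(-10,3) inclusive
  edge (4, 9)→(14, 0): d=(10,-9) inclusive
  edge (14, 0)→(14, 6): d=(0,6) inclusive
    (6,0)@(13, 1): e=[53,1,6] → #
    (7,0)@(15, 1): e=[47,19,-6] → ·
    (5,1)@(11, 3): e=[39,3,18] → #
    (7,1)@(15, 3): e=[27,39,-6] → ·
    (4,2)@(9, 5): e=[25,5,30] → #
    (7,2)@(15, 5): e=[7,59,-6] → ·
    (3,3)@(7, 7): e=[11,7,42] → #
    (5,3)@(11, 7): e=[-1,43,18] → ·
    (6,3)@(13, 7): e=[-7,61,6] → ·
    (3,4)@(7, 9): e=[-9,27,42] → ·
    (4,4)@(9, 9): e=[-15,45,30] → ·
  covered (8 px):
    · · · · · · # · · · ·
    · · · · · # # · · · ·
    · · · · # # # · · · ·
    · · · # # · · · · · ·
    · · · · · · · · · · ·
    · · · · · · · · · · ·
    · · · · · · · · · · ·
    · · · · · · · · · · ·
    · · · · · · · · · · ·
    · · · · · · · · · · ·

Answer: 38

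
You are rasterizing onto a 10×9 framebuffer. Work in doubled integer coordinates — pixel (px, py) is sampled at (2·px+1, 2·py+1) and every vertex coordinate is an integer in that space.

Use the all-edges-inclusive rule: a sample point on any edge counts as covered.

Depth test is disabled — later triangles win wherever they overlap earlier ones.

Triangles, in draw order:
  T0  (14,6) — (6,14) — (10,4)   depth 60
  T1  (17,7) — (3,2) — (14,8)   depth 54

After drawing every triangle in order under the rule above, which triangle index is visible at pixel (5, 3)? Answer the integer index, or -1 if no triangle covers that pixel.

T0:
  2·area = 48
  edge (14, 6)→(6, 14): d=(-8,8) inclusive
  edge (6, 14)→(10, 4): d=(4,-10) inclusive
  edge (10, 4)→(14, 6): d=(4,2) inclusive
    (9,0)@(19, 1): e=[0,78,-30] → .  [on edge]
    (8,1)@(17, 3): e=[0,66,-18] → .  [on edge]
    (5,2)@(11, 5): e=[32,14,2] → X
    (6,2)@(13, 5): e=[16,34,-2] → .
    (7,2)@(15, 5): e=[0,54,-6] → .  [on edge]
    (4,3)@(9, 7): e=[32,2,14] → X
    (6,3)@(13, 7): e=[0,42,6] → X  [on edge]
    (7,3)@(15, 7): e=[-16,62,2] → .
    (4,4)@(9, 9): e=[16,10,22] → X
    (5,4)@(11, 9): e=[0,30,18] → X  [on edge]
    (6,4)@(13, 9): e=[-16,50,14] → .
    (4,5)@(9, 11): e=[0,18,30] → X  [on edge]
    (3,6)@(7, 13): e=[0,6,42] → X  [on edge]
    (2,7)@(5, 15): e=[0,-6,54] → .  [on edge]
    (1,8)@(3, 17): e=[0,-18,66] → .  [on edge]
  covered (8 px):
    . . . . . . . . . .
    . . . . . . . . . .
    . . . . . X . . . .
    . . . . X X X . . .
    . . . . X X . . . .
    . . . . X . . . . .
    . . . X . . . . . .
    . . . . . . . . . .
    . . . . . . . . . .
T1:
  2·area = 29  (B↔C swapped to make it positive)
  edge (17, 7)→(14, 8): d=(-3,1) inclusive
  edge (14, 8)→(3, 2): d=(-11,-6) inclusive
  edge (3, 2)→(17, 7): d=(14,5) inclusive
    (2,1)@(5, 3): e=[24,1,4] → X
    (3,1)@(7, 3): e=[22,13,-6] → .
    (2,2)@(5, 5): e=[18,-21,32] → .
    (4,2)@(9, 5): e=[14,3,12] → X
    (5,2)@(11, 5): e=[12,15,2] → X
    (6,2)@(13, 5): e=[10,27,-8] → .
    (4,3)@(9, 7): e=[8,-19,40] → .
    (5,3)@(11, 7): e=[6,-7,30] → .
    (6,3)@(13, 7): e=[4,5,20] → X
    (7,3)@(15, 7): e=[2,17,10] → X
    (8,3)@(17, 7): e=[0,29,0] → X  [on edge]
    (9,3)@(19, 7): e=[-2,41,-10] → .
    (5,4)@(11, 9): e=[0,-29,58] → .  [on edge]
    (2,5)@(5, 11): e=[0,-87,116] → .  [on edge]
  covered (6 px):
    . . . . . . . . . .
    . . X . . . . . . .
    . . . . X X . . . .
    . . . . . . X X X .
    . . . . . . . . . .
    . . . . . . . . . .
    . . . . . . . . . .
    . . . . . . . . . .
    . . . . . . . . . .

Z-buffer (winner per pixel, '.' = empty):
  . . . . . . . . . .
  . . 1 . . . . . . .
  . . . . 1 1 . . . .
  . . . . 0 0 1 1 1 .
  . . . . 0 0 . . . .
  . . . . 0 . . . . .
  . . . 0 . . . . . .
  . . . . . . . . . .
  . . . . . . . . . .

Answer: 0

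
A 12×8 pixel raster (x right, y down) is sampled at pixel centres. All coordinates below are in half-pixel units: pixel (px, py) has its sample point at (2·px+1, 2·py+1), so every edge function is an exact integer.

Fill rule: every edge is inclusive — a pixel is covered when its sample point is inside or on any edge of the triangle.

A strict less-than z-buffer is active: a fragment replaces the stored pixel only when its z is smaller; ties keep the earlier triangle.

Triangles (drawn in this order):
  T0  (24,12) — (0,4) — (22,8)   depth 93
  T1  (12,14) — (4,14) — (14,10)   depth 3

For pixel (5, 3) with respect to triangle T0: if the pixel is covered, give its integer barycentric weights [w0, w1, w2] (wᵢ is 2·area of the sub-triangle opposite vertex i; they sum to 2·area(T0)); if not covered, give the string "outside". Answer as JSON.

T0:
  2·area = 80
  edge (24, 12)→(0, 4): d=(-24,-8) inclusive
  edge (0, 4)→(22, 8): d=(22,4) inclusive
  edge (22, 8)→(24, 12): d=(2,4) inclusive
    (1,2)@(3, 5): e=[0,10,70] → █  [on edge]
    (2,2)@(5, 5): e=[16,2,62] → █
    (3,2)@(7, 5): e=[32,-6,54] → ·
    (1,3)@(3, 7): e=[-48,54,74] → ·
    (2,3)@(5, 7): e=[-32,46,66] → ·
    (4,3)@(9, 7): e=[0,30,50] → █  [on edge]
    (5,3)@(11, 7): e=[16,22,42] → █
    (6,3)@(13, 7): e=[32,14,34] → █
    (7,3)@(15, 7): e=[48,6,26] → █
    (8,3)@(17, 7): e=[64,-2,18] → ·
    (4,4)@(9, 9): e=[-48,74,54] → ·
    (5,4)@(11, 9): e=[-32,66,46] → ·
    (7,4)@(15, 9): e=[0,50,30] → █  [on edge]
    (10,5)@(21, 11): e=[0,70,10] → █  [on edge]
  covered (12 px):
    · · · · · · · · · · · ·
    · · · · · · · · · · · ·
    · █ █ · · · · · · · · ·
    · · · · █ █ █ █ · · · ·
    · · · · · · · █ █ █ █ ·
    · · · · · · · · · · █ █
    · · · · · · · · · · · ·
    · · · · · · · · · · · ·
T1:
  2·area = 32
  edge (12, 14)→(4, 14): d=(-8,0) inclusive
  edge (4, 14)→(14, 10): d=(10,-4) inclusive
  edge (14, 10)→(12, 14): d=(-2,4) inclusive
    (6,5)@(13, 11): e=[24,6,2] → █
    (7,5)@(15, 11): e=[24,14,-6] → ·
    (3,6)@(7, 13): e=[8,2,22] → █
    (4,6)@(9, 13): e=[8,10,14] → █
    (5,6)@(11, 13): e=[8,18,6] → █
    (6,6)@(13, 13): e=[8,26,-2] → ·
    (3,7)@(7, 15): e=[-8,22,18] → ·
    (4,7)@(9, 15): e=[-8,30,10] → ·
    (5,7)@(11, 15): e=[-8,38,2] → ·
  covered (4 px):
    · · · · · · · · · · · ·
    · · · · · · · · · · · ·
    · · · · · · · · · · · ·
    · · · · · · · · · · · ·
    · · · · · · · · · · · ·
    · · · · · · █ · · · · ·
    · · · █ █ █ · · · · · ·
    · · · · · · · · · · · ·

Final: [22,42,16]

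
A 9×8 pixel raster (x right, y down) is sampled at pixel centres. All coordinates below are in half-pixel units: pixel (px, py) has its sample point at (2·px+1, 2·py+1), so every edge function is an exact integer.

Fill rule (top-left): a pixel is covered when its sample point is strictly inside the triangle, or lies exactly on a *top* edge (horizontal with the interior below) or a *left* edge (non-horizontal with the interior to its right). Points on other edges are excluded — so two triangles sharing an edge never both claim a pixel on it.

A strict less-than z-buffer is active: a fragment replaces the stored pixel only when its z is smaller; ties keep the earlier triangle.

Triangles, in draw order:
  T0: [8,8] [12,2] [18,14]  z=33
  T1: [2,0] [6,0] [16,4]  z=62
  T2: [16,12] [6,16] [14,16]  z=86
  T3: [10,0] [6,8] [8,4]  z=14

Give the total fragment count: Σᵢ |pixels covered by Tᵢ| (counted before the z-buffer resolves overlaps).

T0:
  2·area = 84
  edge (8, 8)→(12, 2): d=(4,-6) top-left  bias=+0
  edge (12, 2)→(18, 14): d=(6,12) right/bottom  bias=-1
  edge (18, 14)→(8, 8): d=(-10,-6) top-left  bias=+0
    (1,2)@(3, 5): e=[-42,126,0] → .  [on edge]
    (5,2)@(11, 5): e=[6,30,48] → X
    (6,2)@(13, 5): e=[18,6,60] → X
    (7,2)@(15, 5): e=[30,-18,72] → .
    (4,3)@(9, 7): e=[2,66,16] → X
    (7,3)@(15, 7): e=[38,-6,52] → .
    (4,4)@(9, 9): e=[10,78,-4] → .
    (5,4)@(11, 9): e=[22,54,8] → X
    (7,4)@(15, 9): e=[46,6,32] → X
    (8,4)@(17, 9): e=[58,-18,44] → .
    (5,5)@(11, 11): e=[30,66,-12] → .
    (6,5)@(13, 11): e=[42,42,0] → X  [on edge]
  covered (11 px):
    . . . . . . . . .
    . . . . . . . . .
    . . . . . X X . .
    . . . . X X X . .
    . . . . . X X X .
    . . . . . . X X .
    . . . . . . . . X
    . . . . . . . . .
T1:
  2·area = 16
  edge (2, 0)→(6, 0): d=(4,0) top-left  bias=+0
  edge (6, 0)→(16, 4): d=(10,4) right/bottom  bias=-1
  edge (16, 4)→(2, 0): d=(-14,-4) top-left  bias=+0
    (3,0)@(7, 1): e=[4,6,6] → X
    (4,0)@(9, 1): e=[4,-2,14] → .
    (3,1)@(7, 3): e=[12,26,-22] → .
    (6,1)@(13, 3): e=[12,2,2] → X
    (7,1)@(15, 3): e=[12,-6,10] → .
    (6,2)@(13, 5): e=[20,22,-26] → .
  covered (2 px):
    . . . X . . . . .
    . . . . . . X . .
    . . . . . . . . .
    . . . . . . . . .
    . . . . . . . . .
    . . . . . . . . .
    . . . . . . . . .
    . . . . . . . . .
T2:
  2·area = 32  (B↔C swapped to make it positive)
  edge (16, 12)→(14, 16): d=(-2,4) right/bottom  bias=-1
  edge (14, 16)→(6, 16): d=(-8,0) right/bottom  bias=-1
  edge (6, 16)→(16, 12): d=(10,-4) top-left  bias=+0
    (7,6)@(15, 13): e=[2,24,6] → X
    (8,6)@(17, 13): e=[-6,24,14] → .
    (4,7)@(9, 15): e=[22,8,2] → X
    (5,7)@(11, 15): e=[14,8,10] → X
    (6,7)@(13, 15): e=[6,8,18] → X
    (7,7)@(15, 15): e=[-2,8,26] → .
  covered (4 px):
    . . . . . . . . .
    . . . . . . . . .
    . . . . . . . . .
    . . . . . . . . .
    . . . . . . . . .
    . . . . . . . . .
    . . . . . . . X .
    . . . . X X X . .
T3:
  degenerate (2·area = 0) — covers nothing

Result: 17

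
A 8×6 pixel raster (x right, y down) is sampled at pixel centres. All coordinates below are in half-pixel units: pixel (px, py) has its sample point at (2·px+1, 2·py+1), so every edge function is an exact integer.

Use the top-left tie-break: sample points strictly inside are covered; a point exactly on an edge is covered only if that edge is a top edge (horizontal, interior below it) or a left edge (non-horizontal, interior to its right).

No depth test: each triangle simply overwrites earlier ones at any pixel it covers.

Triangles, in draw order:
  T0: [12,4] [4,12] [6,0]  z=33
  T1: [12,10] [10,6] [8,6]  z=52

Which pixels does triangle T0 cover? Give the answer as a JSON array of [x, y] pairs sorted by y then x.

T0:
  2·area = 80
  edge (12, 4)→(4, 12): d=(-8,8) right/bottom  bias=-1
  edge (4, 12)→(6, 0): d=(2,-12) top-left  bias=+0
  edge (6, 0)→(12, 4): d=(6,4) right/bottom  bias=-1
    (3,0)@(7, 1): e=[64,14,2] → X
    (4,0)@(9, 1): e=[48,38,-6] → .
    (7,0)@(15, 1): e=[0,110,-30] → .  [on edge]
    (3,1)@(7, 3): e=[48,18,14] → X
    (4,1)@(9, 3): e=[32,42,6] → X
    (5,1)@(11, 3): e=[16,66,-2] → .
    (6,1)@(13, 3): e=[0,90,-10] → .  [on edge]
    (3,2)@(7, 5): e=[32,22,26] → X
    (5,2)@(11, 5): e=[0,70,10] → .  [on edge]
    (2,3)@(5, 7): e=[32,2,46] → X
    (4,3)@(9, 7): e=[0,50,30] → .  [on edge]
    (2,4)@(5, 9): e=[16,6,58] → X
    (3,4)@(7, 9): e=[0,30,50] → .  [on edge]
    (2,5)@(5, 11): e=[0,10,70] → .  [on edge]
  covered (8 px):
    . . . X . . . .
    . . . X X . . .
    . . . X X . . .
    . . X X . . . .
    . . X . . . . .
    . . . . . . . .
T1:
  2·area = 8  (B↔C swapped to make it positive)
  edge (12, 10)→(8, 6): d=(-4,-4) top-left  bias=+0
  edge (8, 6)→(10, 6): d=(2,0) top-left  bias=+0
  edge (10, 6)→(12, 10): d=(2,4) right/bottom  bias=-1
    (1,0)@(3, 1): e=[0,-10,18] → .  [on edge]
    (2,1)@(5, 3): e=[0,-6,14] → .  [on edge]
    (3,2)@(7, 5): e=[0,-2,10] → .  [on edge]
    (4,3)@(9, 7): e=[0,2,6] → X  [on edge]
    (5,3)@(11, 7): e=[8,2,-2] → .
    (4,4)@(9, 9): e=[-8,6,10] → .
    (5,4)@(11, 9): e=[0,6,2] → X  [on edge]
    (6,4)@(13, 9): e=[8,6,-6] → .
    (5,5)@(11, 11): e=[-8,10,6] → .
    (6,5)@(13, 11): e=[0,10,-2] → .  [on edge]
  covered (2 px):
    . . . . . . . .
    . . . . . . . .
    . . . . . . . .
    . . . . X . . .
    . . . . . X . .
    . . . . . . . .

Answer: [[3,0],[3,1],[4,1],[3,2],[4,2],[2,3],[3,3],[2,4]]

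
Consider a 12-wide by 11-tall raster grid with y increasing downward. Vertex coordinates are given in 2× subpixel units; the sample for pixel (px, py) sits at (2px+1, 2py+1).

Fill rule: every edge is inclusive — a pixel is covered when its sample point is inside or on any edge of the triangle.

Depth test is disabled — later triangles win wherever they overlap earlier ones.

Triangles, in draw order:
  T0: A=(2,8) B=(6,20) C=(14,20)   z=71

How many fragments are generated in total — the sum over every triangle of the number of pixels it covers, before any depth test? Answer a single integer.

T0:
  2·area = 96  (B↔C swapped to make it positive)
  edge (2, 8)→(14, 20): d=(12,12) inclusive
  edge (14, 20)→(6, 20): d=(-8,0) inclusive
  edge (6, 20)→(2, 8): d=(-4,-12) inclusive
    (0,2)@(1, 5): e=[-24,120,0] → ·  [on edge]
    (0,3)@(1, 7): e=[0,104,-8] → ·  [on edge]
    (1,4)@(3, 9): e=[0,88,8] → █  [on edge]
    (2,4)@(5, 9): e=[-24,88,32] → ·
    (1,5)@(3, 11): e=[24,72,0] → █  [on edge]
    (2,5)@(5, 11): e=[0,72,24] → █  [on edge]
    (3,5)@(7, 11): e=[-24,72,48] → ·
    (1,6)@(3, 13): e=[48,56,-8] → ·
    (2,6)@(5, 13): e=[24,56,16] → █
    (3,6)@(7, 13): e=[0,56,40] → █  [on edge]
    (4,6)@(9, 13): e=[-24,56,64] → ·
    (2,7)@(5, 15): e=[48,40,8] → █
    (4,7)@(9, 15): e=[0,40,56] → █  [on edge]
    (2,8)@(5, 17): e=[72,24,0] → █  [on edge]
    (5,8)@(11, 17): e=[0,24,72] → █  [on edge]
    (6,9)@(13, 19): e=[0,8,88] → █  [on edge]
    (7,10)@(15, 21): e=[0,-8,104] → ·  [on edge]
  covered (16 px):
    · · · · · · · · · · · ·
    · · · · · · · · · · · ·
    · · · · · · · · · · · ·
    · · · · · · · · · · · ·
    · █ · · · · · · · · · ·
    · █ █ · · · · · · · · ·
    · · █ █ · · · · · · · ·
    · · █ █ █ · · · · · · ·
    · · █ █ █ █ · · · · · ·
    · · · █ █ █ █ · · · · ·
    · · · · · · · · · · · ·

Answer: 16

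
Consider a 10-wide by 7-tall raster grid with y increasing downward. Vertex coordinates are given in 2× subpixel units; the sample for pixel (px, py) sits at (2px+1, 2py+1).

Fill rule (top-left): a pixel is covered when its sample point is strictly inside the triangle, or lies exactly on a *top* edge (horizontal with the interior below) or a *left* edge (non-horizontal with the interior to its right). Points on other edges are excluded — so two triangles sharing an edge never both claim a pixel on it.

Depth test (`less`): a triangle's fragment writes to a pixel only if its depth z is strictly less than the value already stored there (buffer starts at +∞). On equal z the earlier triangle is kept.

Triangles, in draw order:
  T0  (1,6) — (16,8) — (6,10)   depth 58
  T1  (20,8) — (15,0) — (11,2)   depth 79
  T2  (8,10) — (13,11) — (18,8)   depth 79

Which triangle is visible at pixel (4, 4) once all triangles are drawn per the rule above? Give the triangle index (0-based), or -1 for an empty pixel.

T0:
  2·area = 50
  edge (1, 6)→(16, 8): d=(15,2) right/bottom  bias=-1
  edge (16, 8)→(6, 10): d=(-10,2) right/bottom  bias=-1
  edge (6, 10)→(1, 6): d=(-5,-4) top-left  bias=+0
    (1,3)@(3, 7): e=[11,36,3] → #
    (2,3)@(5, 7): e=[7,32,11] → #
    (3,3)@(7, 7): e=[3,28,19] → #
    (4,3)@(9, 7): e=[-1,24,27] → ·
    (1,4)@(3, 9): e=[41,16,-7] → ·
    (2,4)@(5, 9): e=[37,12,1] → #
    (4,4)@(9, 9): e=[29,4,17] → #
    (5,4)@(11, 9): e=[25,0,25] → ·  [on edge]
    (0,5)@(1, 11): e=[75,0,-25] → ·  [on edge]
    (2,5)@(5, 11): e=[67,-8,-9] → ·
    (3,5)@(7, 11): e=[63,-12,-1] → ·
    (4,5)@(9, 11): e=[59,-16,7] → ·
  covered (6 px):
    · · · · · · · · · ·
    · · · · · · · · · ·
    · · · · · · · · · ·
    · # # # · · · · · ·
    · · # # # · · · · ·
    · · · · · · · · · ·
    · · · · · · · · · ·
T1:
  2·area = 42  (B↔C swapped to make it positive)
  edge (20, 8)→(11, 2): d=(-9,-6) top-left  bias=+0
  edge (11, 2)→(15, 0): d=(4,-2) top-left  bias=+0
  edge (15, 0)→(20, 8): d=(5,8) right/bottom  bias=-1
    (6,0)@(13, 1): e=[21,0,21] → #  [on edge]
    (7,0)@(15, 1): e=[33,4,5] → #
    (8,0)@(17, 1): e=[45,8,-11] → ·
    (4,1)@(9, 3): e=[-21,0,63] → ·  [on edge]
    (6,1)@(13, 3): e=[3,8,31] → #
    (8,1)@(17, 3): e=[27,16,-1] → ·
    (2,2)@(5, 5): e=[-63,0,105] → ·  [on edge]
    (6,2)@(13, 5): e=[-15,16,41] → ·
    (7,2)@(15, 5): e=[-3,20,25] → ·
    (8,2)@(17, 5): e=[9,24,9] → #
    (9,2)@(19, 5): e=[21,28,-7] → ·
    (0,3)@(1, 7): e=[-105,0,147] → ·  [on edge]
  covered (6 px):
    · · · · · · # # · ·
    · · · · · · # # · ·
    · · · · · · · · # ·
    · · · · · · · · · #
    · · · · · · · · · ·
    · · · · · · · · · ·
    · · · · · · · · · ·
T2:
  2·area = 20  (B↔C swapped to make it positive)
  edge (8, 10)→(18, 8): d=(10,-2) top-left  bias=+0
  edge (18, 8)→(13, 11): d=(-5,3) right/bottom  bias=-1
  edge (13, 11)→(8, 10): d=(-5,-1) top-left  bias=+0
    (1,4)@(3, 9): e=[-20,40,0] → ·  [on edge]
    (6,4)@(13, 9): e=[0,10,10] → #  [on edge]
    (7,4)@(15, 9): e=[4,4,12] → #
    (8,4)@(17, 9): e=[8,-2,14] → ·
    (1,5)@(3, 11): e=[0,30,-10] → ·  [on edge]
    (6,5)@(13, 11): e=[20,0,0] → ·  [on edge]
    (7,5)@(15, 11): e=[24,-6,2] → ·
  covered (2 px):
    · · · · · · · · · ·
    · · · · · · · · · ·
    · · · · · · · · · ·
    · · · · · · · · · ·
    · · · · · · # # · ·
    · · · · · · · · · ·
    · · · · · · · · · ·

Z-buffer (winner per pixel, '.' = empty):
  . . . . . . 1 1 . .
  . . . . . . 1 1 . .
  . . . . . . . . 1 .
  . 0 0 0 . . . . . 1
  . . 0 0 0 . 2 2 . .
  . . . . . . . . . .
  . . . . . . . . . .

Result: 0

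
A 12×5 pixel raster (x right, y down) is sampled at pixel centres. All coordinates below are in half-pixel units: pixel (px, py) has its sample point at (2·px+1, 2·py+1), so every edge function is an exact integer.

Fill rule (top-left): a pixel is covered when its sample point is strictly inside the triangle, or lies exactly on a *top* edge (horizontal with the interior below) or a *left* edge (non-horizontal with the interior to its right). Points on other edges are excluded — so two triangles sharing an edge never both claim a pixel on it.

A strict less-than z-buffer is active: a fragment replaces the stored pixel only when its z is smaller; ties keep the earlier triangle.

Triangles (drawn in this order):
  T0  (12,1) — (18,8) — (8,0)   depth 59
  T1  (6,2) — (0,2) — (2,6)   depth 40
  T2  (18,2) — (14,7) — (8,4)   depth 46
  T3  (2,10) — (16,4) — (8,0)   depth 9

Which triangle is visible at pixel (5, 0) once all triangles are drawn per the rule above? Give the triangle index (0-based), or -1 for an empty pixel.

T0:
  2·area = 22
  edge (12, 1)→(18, 8): d=(6,7) right/bottom  bias=-1
  edge (18, 8)→(8, 0): d=(-10,-8) top-left  bias=+0
  edge (8, 0)→(12, 1): d=(4,1) right/bottom  bias=-1
    (5,0)@(11, 1): e=[7,14,1] → X
    (6,0)@(13, 1): e=[-7,30,-1] → .
    (5,1)@(11, 3): e=[19,-6,9] → .
    (6,1)@(13, 3): e=[5,10,7] → X
    (7,1)@(15, 3): e=[-9,26,5] → .
    (6,2)@(13, 5): e=[17,-10,15] → .
    (7,2)@(15, 5): e=[3,6,13] → X
    (8,2)@(17, 5): e=[-11,22,11] → .
    (7,3)@(15, 7): e=[15,-14,21] → .
    (8,3)@(17, 7): e=[1,2,19] → X
    (9,3)@(19, 7): e=[-13,18,17] → .
    (8,4)@(17, 9): e=[13,-18,27] → .
  covered (4 px):
    . . . . . X . . . . . .
    . . . . . . X . . . . .
    . . . . . . . X . . . .
    . . . . . . . . X . . .
    . . . . . . . . . . . .
T1:
  2·area = 24  (B↔C swapped to make it positive)
  edge (6, 2)→(2, 6): d=(-4,4) right/bottom  bias=-1
  edge (2, 6)→(0, 2): d=(-2,-4) top-left  bias=+0
  edge (0, 2)→(6, 2): d=(6,0) top-left  bias=+0
    (3,0)@(7, 1): e=[0,30,-6] → .  [on edge]
    (0,1)@(1, 3): e=[16,2,6] → X
    (1,1)@(3, 3): e=[8,10,6] → X
    (2,1)@(5, 3): e=[0,18,6] → .  [on edge]
    (0,2)@(1, 5): e=[8,-2,18] → .
    (1,2)@(3, 5): e=[0,6,18] → .  [on edge]
    (0,3)@(1, 7): e=[0,-6,30] → .  [on edge]
  covered (2 px):
    . . . . . . . . . . . .
    X X . . . . . . . . . .
    . . . . . . . . . . . .
    . . . . . . . . . . . .
    . . . . . . . . . . . .
T2:
  2·area = 42
  edge (18, 2)→(14, 7): d=(-4,5) right/bottom  bias=-1
  edge (14, 7)→(8, 4): d=(-6,-3) top-left  bias=+0
  edge (8, 4)→(18, 2): d=(10,-2) top-left  bias=+0
    (11,0)@(23, 1): e=[-21,63,0] → .  [on edge]
    (6,1)@(13, 3): e=[21,21,0] → X  [on edge]
    (7,1)@(15, 3): e=[11,27,4] → X
    (8,1)@(17, 3): e=[1,33,8] → X
    (9,1)@(19, 3): e=[-9,39,12] → .
    (1,2)@(3, 5): e=[63,-21,0] → .  [on edge]
    (5,2)@(11, 5): e=[23,3,16] → X
    (8,2)@(17, 5): e=[-7,21,28] → .
    (5,3)@(11, 7): e=[15,-9,36] → .
    (6,3)@(13, 7): e=[5,-3,40] → .
    (7,3)@(15, 7): e=[-5,3,44] → .
  covered (6 px):
    . . . . . . . . . . . .
    . . . . . . X X X . . .
    . . . . . X X X . . . .
    . . . . . . . . . . . .
    . . . . . . . . . . . .
T3:
  2·area = 104  (B↔C swapped to make it positive)
  edge (2, 10)→(8, 0): d=(6,-10) top-left  bias=+0
  edge (8, 0)→(16, 4): d=(8,4) right/bottom  bias=-1
  edge (16, 4)→(2, 10): d=(-14,6) right/bottom  bias=-1
    (4,0)@(9, 1): e=[16,4,84] → X
    (5,0)@(11, 1): e=[36,-4,72] → .
    (11,0)@(23, 1): e=[156,-52,0] → .  [on edge]
    (3,1)@(7, 3): e=[8,28,68] → X
    (5,1)@(11, 3): e=[48,12,44] → X
    (6,1)@(13, 3): e=[68,4,32] → X
    (7,1)@(15, 3): e=[88,-4,20] → .
    (2,2)@(5, 5): e=[0,52,52] → X  [on edge]
    (7,2)@(15, 5): e=[100,12,-8] → .
    (2,3)@(5, 7): e=[12,68,24] → X
    (4,3)@(9, 7): e=[52,52,0] → .  [on edge]
    (5,3)@(11, 7): e=[72,44,-12] → .
  covered (13 px):
    . . . . X . . . . . . .
    . . . X X X X . . . . .
    . . X X X X X . . . . .
    . . X X . . . . . . . .
    . X . . . . . . . . . .

Z-buffer (winner per pixel, '.' = empty):
  . . . . 3 0 . . . . . .
  1 1 . 3 3 3 3 2 2 . . .
  . . 3 3 3 3 3 2 . . . .
  . . 3 3 . . . . 0 . . .
  . 3 . . . . . . . . . .

Final: 0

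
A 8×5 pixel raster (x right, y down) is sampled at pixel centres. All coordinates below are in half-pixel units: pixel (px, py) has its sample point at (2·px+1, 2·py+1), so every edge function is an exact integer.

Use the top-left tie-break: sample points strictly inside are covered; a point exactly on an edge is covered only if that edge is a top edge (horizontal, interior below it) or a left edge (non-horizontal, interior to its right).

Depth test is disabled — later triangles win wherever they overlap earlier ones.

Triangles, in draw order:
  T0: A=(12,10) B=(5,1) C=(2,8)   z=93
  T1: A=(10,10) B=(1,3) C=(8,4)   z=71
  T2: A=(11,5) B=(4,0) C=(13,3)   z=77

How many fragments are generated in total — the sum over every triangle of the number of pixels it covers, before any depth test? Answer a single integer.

T0:
  2·area = 76  (B↔C swapped to make it positive)
  edge (12, 10)→(2, 8): d=(-10,-2) top-left  bias=+0
  edge (2, 8)→(5, 1): d=(3,-7) top-left  bias=+0
  edge (5, 1)→(12, 10): d=(7,9) right/bottom  bias=-1
    (2,0)@(5, 1): e=[76,0,0] → .  [on edge]
    (2,1)@(5, 3): e=[56,6,14] → X
    (3,1)@(7, 3): e=[60,20,-4] → .
    (2,2)@(5, 5): e=[36,12,28] → X
    (3,2)@(7, 5): e=[40,26,10] → X
    (4,2)@(9, 5): e=[44,40,-8] → .
    (1,3)@(3, 7): e=[12,4,60] → X
    (4,3)@(9, 7): e=[24,46,6] → X
    (5,3)@(11, 7): e=[28,60,-12] → .
    (1,4)@(3, 9): e=[-8,10,74] → .
    (2,4)@(5, 9): e=[-4,24,56] → .
    (3,4)@(7, 9): e=[0,38,38] → X  [on edge]
  covered (10 px):
    . . . . . . . .
    . . X . . . . .
    . . X X . . . .
    . X X X X . . .
    . . . X X X . .
T1:
  2·area = 40
  edge (10, 10)→(1, 3): d=(-9,-7) top-left  bias=+0
  edge (1, 3)→(8, 4): d=(7,1) right/bottom  bias=-1
  edge (8, 4)→(10, 10): d=(2,6) right/bottom  bias=-1
    (3,0)@(7, 1): e=[60,-20,0] → .  [on edge]
    (0,1)@(1, 3): e=[0,0,40] → .  [on edge]
    (2,2)@(5, 5): e=[10,10,20] → X
    (3,2)@(7, 5): e=[24,8,8] → X
    (4,2)@(9, 5): e=[38,6,-4] → .
    (7,2)@(15, 5): e=[80,0,-40] → .  [on edge]
    (2,3)@(5, 7): e=[-8,24,24] → .
    (3,3)@(7, 7): e=[6,22,12] → X
    (4,3)@(9, 7): e=[20,20,0] → .  [on edge]
    (3,4)@(7, 9): e=[-12,36,16] → .
    (4,4)@(9, 9): e=[2,34,4] → X
    (5,4)@(11, 9): e=[16,32,-8] → .
  covered (4 px):
    . . . . . . . .
    . . . . . . . .
    . . X X . . . .
    . . . X . . . .
    . . . . X . . .
T2:
  2·area = 24
  edge (11, 5)→(4, 0): d=(-7,-5) top-left  bias=+0
  edge (4, 0)→(13, 3): d=(9,3) right/bottom  bias=-1
  edge (13, 3)→(11, 5): d=(-2,2) right/bottom  bias=-1
    (3,0)@(7, 1): e=[8,0,16] → .  [on edge]
    (7,0)@(15, 1): e=[48,-24,0] → .  [on edge]
    (4,1)@(9, 3): e=[4,12,8] → X
    (5,1)@(11, 3): e=[14,6,4] → X
    (6,1)@(13, 3): e=[24,0,0] → .  [on edge]
    (4,2)@(9, 5): e=[-10,30,4] → .
    (5,2)@(11, 5): e=[0,24,0] → .  [on edge]
    (4,3)@(9, 7): e=[-24,48,0] → .  [on edge]
    (3,4)@(7, 9): e=[-48,72,0] → .  [on edge]
  covered (2 px):
    . . . . . . . .
    . . . . X X . .
    . . . . . . . .
    . . . . . . . .
    . . . . . . . .

Result: 16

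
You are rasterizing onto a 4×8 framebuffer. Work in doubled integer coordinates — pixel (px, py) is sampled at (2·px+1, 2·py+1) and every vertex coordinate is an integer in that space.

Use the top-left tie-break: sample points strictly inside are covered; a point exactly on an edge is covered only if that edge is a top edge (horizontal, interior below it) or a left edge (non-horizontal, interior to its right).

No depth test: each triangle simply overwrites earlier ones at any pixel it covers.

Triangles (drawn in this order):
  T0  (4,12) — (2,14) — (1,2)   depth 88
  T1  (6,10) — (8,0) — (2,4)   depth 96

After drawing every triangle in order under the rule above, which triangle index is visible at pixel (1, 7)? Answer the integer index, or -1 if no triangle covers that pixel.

T0:
  2·area = 26
  edge (4, 12)→(2, 14): d=(-2,2) right/bottom  bias=-1
  edge (2, 14)→(1, 2): d=(-1,-12) top-left  bias=+0
  edge (1, 2)→(4, 12): d=(3,10) right/bottom  bias=-1
    (1,4)@(3, 9): e=[8,17,1] → X
    (2,4)@(5, 9): e=[4,41,-19] → .
    (3,4)@(7, 9): e=[0,65,-39] → .  [on edge]
    (1,5)@(3, 11): e=[4,15,7] → X
    (2,5)@(5, 11): e=[0,39,-13] → .  [on edge]
    (1,6)@(3, 13): e=[0,13,13] → .  [on edge]
    (0,7)@(1, 15): e=[0,-13,39] → .  [on edge]
  covered (2 px):
    . . . .
    . . . .
    . . . .
    . . . .
    . X . .
    . X . .
    . . . .
    . . . .
T1:
  2·area = 52  (B↔C swapped to make it positive)
  edge (6, 10)→(2, 4): d=(-4,-6) top-left  bias=+0
  edge (2, 4)→(8, 0): d=(6,-4) top-left  bias=+0
  edge (8, 0)→(6, 10): d=(-2,10) right/bottom  bias=-1
    (3,0)@(7, 1): e=[42,2,8] → X
    (2,1)@(5, 3): e=[22,6,24] → X
    (1,2)@(3, 5): e=[2,10,40] → X
    (3,2)@(7, 5): e=[26,26,0] → .  [on edge]
    (1,3)@(3, 7): e=[-6,22,36] → .
    (2,3)@(5, 7): e=[6,30,16] → X
    (3,3)@(7, 7): e=[18,38,-4] → .
    (2,4)@(5, 9): e=[-2,42,12] → .
    (2,7)@(5, 15): e=[-26,78,0] → .  [on edge]
  covered (6 px):
    . . . X
    . . X X
    . X X .
    . . X .
    . . . .
    . . . .
    . . . .
    . . . .

Z-buffer (winner per pixel, '.' = empty):
  . . . 1
  . . 1 1
  . 1 1 .
  . . 1 .
  . 0 . .
  . 0 . .
  . . . .
  . . . .

Result: -1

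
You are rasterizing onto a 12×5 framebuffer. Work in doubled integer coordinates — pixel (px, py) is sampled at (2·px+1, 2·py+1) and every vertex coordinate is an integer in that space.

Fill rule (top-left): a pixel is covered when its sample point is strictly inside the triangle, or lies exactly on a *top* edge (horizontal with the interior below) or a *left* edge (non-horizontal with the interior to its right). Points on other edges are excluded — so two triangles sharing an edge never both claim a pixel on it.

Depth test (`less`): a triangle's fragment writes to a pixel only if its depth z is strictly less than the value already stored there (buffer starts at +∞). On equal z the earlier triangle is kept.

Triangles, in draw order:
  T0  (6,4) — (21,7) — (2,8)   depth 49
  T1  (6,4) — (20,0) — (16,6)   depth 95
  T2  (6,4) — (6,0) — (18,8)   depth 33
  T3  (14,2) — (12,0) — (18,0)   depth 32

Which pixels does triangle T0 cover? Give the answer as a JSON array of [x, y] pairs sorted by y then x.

T0:
  2·area = 72
  edge (6, 4)→(21, 7): d=(15,3) right/bottom  bias=-1
  edge (21, 7)→(2, 8): d=(-19,1) right/bottom  bias=-1
  edge (2, 8)→(6, 4): d=(4,-4) top-left  bias=+0
    (4,0)@(9, 1): e=[-54,126,0] → ·  [on edge]
    (0,1)@(1, 3): e=[0,96,-24] → ·  [on edge]
    (3,1)@(7, 3): e=[-18,90,0] → ·  [on edge]
    (2,2)@(5, 5): e=[18,54,0] → #  [on edge]
    (3,2)@(7, 5): e=[12,52,8] → #
    (4,2)@(9, 5): e=[6,50,16] → #
    (5,2)@(11, 5): e=[0,48,24] → ·  [on edge]
    (1,3)@(3, 7): e=[54,18,0] → #  [on edge]
    (5,3)@(11, 7): e=[30,10,32] → #
    (6,3)@(13, 7): e=[24,8,40] → #
    (7,3)@(15, 7): e=[18,6,48] → #
    (8,3)@(17, 7): e=[12,4,56] → #
    (10,3)@(21, 7): e=[0,0,72] → ·  [on edge]
    (0,4)@(1, 9): e=[90,-18,0] → ·  [on edge]
  covered (12 px):
    · · · · · · · · · · · ·
    · · · · · · · · · · · ·
    · · # # # · · · · · · ·
    · # # # # # # # # # · ·
    · · · · · · · · · · · ·
T1:
  2·area = 68
  edge (6, 4)→(20, 0): d=(14,-4) top-left  bias=+0
  edge (20, 0)→(16, 6): d=(-4,6) right/bottom  bias=-1
  edge (16, 6)→(6, 4): d=(-10,-2) top-left  bias=+0
    (8,0)@(17, 1): e=[2,14,52] → #
    (9,0)@(19, 1): e=[10,2,56] → #
    (10,0)@(21, 1): e=[18,-10,60] → ·
    (0,1)@(1, 3): e=[-34,102,0] → ·  [on edge]
    (5,1)@(11, 3): e=[6,42,20] → #
    (6,1)@(13, 3): e=[14,30,24] → #
    (7,1)@(15, 3): e=[22,18,28] → #
    (9,1)@(19, 3): e=[38,-6,36] → ·
    (5,2)@(11, 5): e=[34,34,0] → #  [on edge]
    (8,2)@(17, 5): e=[58,-2,12] → ·
    (5,3)@(11, 7): e=[62,26,-20] → ·
    (6,3)@(13, 7): e=[70,14,-16] → ·
    (10,3)@(21, 7): e=[102,-34,0] → ·  [on edge]
  covered (9 px):
    · · · · · · · · # # · ·
    · · · · · # # # # · · ·
    · · · · · # # # · · · ·
    · · · · · · · · · · · ·
    · · · · · · · · · · · ·
T2:
  2·area = 48
  edge (6, 4)→(6, 0): d=(0,-4) top-left  bias=+0
  edge (6, 0)→(18, 8): d=(12,8) right/bottom  bias=-1
  edge (18, 8)→(6, 4): d=(-12,-4) top-left  bias=+0
    (3,0)@(7, 1): e=[4,4,40] → #
    (4,0)@(9, 1): e=[12,-12,48] → ·
    (1,1)@(3, 3): e=[-12,60,0] → ·  [on edge]
    (3,1)@(7, 3): e=[4,28,16] → #
    (4,1)@(9, 3): e=[12,12,24] → #
    (5,1)@(11, 3): e=[20,-4,32] → ·
    (3,2)@(7, 5): e=[4,52,-8] → ·
    (4,2)@(9, 5): e=[12,36,0] → #  [on edge]
    (5,2)@(11, 5): e=[20,20,8] → #
    (6,2)@(13, 5): e=[28,4,16] → #
    (7,2)@(15, 5): e=[36,-12,24] → ·
    (4,3)@(9, 7): e=[12,60,-24] → ·
    (7,3)@(15, 7): e=[36,12,0] → #  [on edge]
    (10,4)@(21, 9): e=[60,-12,0] → ·  [on edge]
  covered (7 px):
    · · · # · · · · · · · ·
    · · · # # · · · · · · ·
    · · · · # # # · · · · ·
    · · · · · · · # · · · ·
    · · · · · · · · · · · ·
T3:
  2·area = 12
  edge (14, 2)→(12, 0): d=(-2,-2) top-left  bias=+0
  edge (12, 0)→(18, 0): d=(6,0) top-left  bias=+0
  edge (18, 0)→(14, 2): d=(-4,2) right/bottom  bias=-1
    (6,0)@(13, 1): e=[0,6,6] → #  [on edge]
    (7,0)@(15, 1): e=[4,6,2] → #
    (8,0)@(17, 1): e=[8,6,-2] → ·
    (6,1)@(13, 3): e=[-4,18,-2] → ·
    (7,1)@(15, 3): e=[0,18,-6] → ·  [on edge]
    (8,2)@(17, 5): e=[0,30,-18] → ·  [on edge]
    (9,3)@(19, 7): e=[0,42,-30] → ·  [on edge]
    (10,4)@(21, 9): e=[0,54,-42] → ·  [on edge]
  covered (2 px):
    · · · · · · # # · · · ·
    · · · · · · · · · · · ·
    · · · · · · · · · · · ·
    · · · · · · · · · · · ·
    · · · · · · · · · · · ·

Answer: [[2,2],[3,2],[4,2],[1,3],[2,3],[3,3],[4,3],[5,3],[6,3],[7,3],[8,3],[9,3]]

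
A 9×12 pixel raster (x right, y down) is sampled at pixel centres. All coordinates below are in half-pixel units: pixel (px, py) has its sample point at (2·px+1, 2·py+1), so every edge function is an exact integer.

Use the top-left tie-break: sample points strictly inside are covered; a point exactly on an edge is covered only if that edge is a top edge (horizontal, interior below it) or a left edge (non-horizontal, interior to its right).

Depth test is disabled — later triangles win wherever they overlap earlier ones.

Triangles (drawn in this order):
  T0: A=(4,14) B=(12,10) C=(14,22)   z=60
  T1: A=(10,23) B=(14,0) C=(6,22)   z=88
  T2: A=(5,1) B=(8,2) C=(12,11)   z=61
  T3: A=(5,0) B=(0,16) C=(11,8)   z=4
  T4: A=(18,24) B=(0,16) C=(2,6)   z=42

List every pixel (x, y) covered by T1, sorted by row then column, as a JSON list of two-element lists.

T0:
  2·area = 104
  edge (4, 14)→(12, 10): d=(8,-4) top-left  bias=+0
  edge (12, 10)→(14, 22): d=(2,12) right/bottom  bias=-1
  edge (14, 22)→(4, 14): d=(-10,-8) top-left  bias=+0
    (5,5)@(11, 11): e=[4,14,86] → █
    (6,5)@(13, 11): e=[12,-10,102] → ·
    (3,6)@(7, 13): e=[4,66,34] → █
    (4,6)@(9, 13): e=[12,42,50] → █
    (6,6)@(13, 13): e=[28,-6,82] → ·
    (3,7)@(7, 15): e=[20,70,14] → █
    (6,7)@(13, 15): e=[44,-2,62] → ·
    (3,8)@(7, 17): e=[36,74,-6] → ·
    (4,8)@(9, 17): e=[44,50,10] → █
    (6,8)@(13, 17): e=[60,2,42] → █
    (7,8)@(15, 17): e=[68,-22,58] → ·
    (4,9)@(9, 19): e=[60,54,-10] → ·
  covered (13 px):
    · · · · · · · · ·
    · · · · · · · · ·
    · · · · · · · · ·
    · · · · · · · · ·
    · · · · · · · · ·
    · · · · · █ · · ·
    · · · █ █ █ · · ·
    · · · █ █ █ · · ·
    · · · · █ █ █ · ·
    · · · · · █ █ · ·
    · · · · · · █ · ·
    · · · · · · · · ·
T1:
  2·area = 96  (B↔C swapped to make it positive)
  edge (10, 23)→(6, 22): d=(-4,-1) top-left  bias=+0
  edge (6, 22)→(14, 0): d=(8,-22) top-left  bias=+0
  edge (14, 0)→(10, 23): d=(-4,23) right/bottom  bias=-1
    (6,1)@(13, 3): e=[83,2,11] → █
    (7,1)@(15, 3): e=[85,46,-35] → ·
    (6,2)@(13, 5): e=[75,18,3] → █
    (7,2)@(15, 5): e=[77,62,-43] → ·
    (6,3)@(13, 7): e=[67,34,-5] → ·
    (5,4)@(11, 9): e=[57,6,33] → █
    (6,4)@(13, 9): e=[59,50,-13] → ·
    (5,5)@(11, 11): e=[49,22,25] → █
    (6,5)@(13, 11): e=[51,66,-21] → ·
    (5,6)@(11, 13): e=[41,38,17] → █
    (6,6)@(13, 13): e=[43,82,-29] → ·
    (4,7)@(9, 15): e=[31,10,55] → █
  covered (12 px):
    · · · · · · · · ·
    · · · · · · █ · ·
    · · · · · · █ · ·
    · · · · · · · · ·
    · · · · · █ · · ·
    · · · · · █ · · ·
    · · · · · █ · · ·
    · · · · █ █ · · ·
    · · · · █ █ · · ·
    · · · · █ · · · ·
    · · · █ █ · · · ·
    · · · · · · · · ·
T2:
  2·area = 23
  edge (5, 1)→(8, 2): d=(3,1) right/bottom  bias=-1
  edge (8, 2)→(12, 11): d=(4,9) right/bottom  bias=-1
  edge (12, 11)→(5, 1): d=(-7,-10) top-left  bias=+0
    (2,0)@(5, 1): e=[0,23,0] → ·  [on edge]
    (3,1)@(7, 3): e=[4,13,6] → █
    (4,1)@(9, 3): e=[2,-5,26] → ·
    (5,1)@(11, 3): e=[0,-23,46] → ·  [on edge]
    (3,2)@(7, 5): e=[10,21,-8] → ·
    (4,2)@(9, 5): e=[8,3,12] → █
    (5,2)@(11, 5): e=[6,-15,32] → ·
    (8,2)@(17, 5): e=[0,-69,92] → ·  [on edge]
    (4,3)@(9, 7): e=[14,11,-2] → ·
    (5,4)@(11, 9): e=[18,1,4] → █
    (6,4)@(13, 9): e=[16,-17,24] → ·
    (5,5)@(11, 11): e=[24,9,-10] → ·
  covered (3 px):
    · · · · · · · · ·
    · · · █ · · · · ·
    · · · · █ · · · ·
    · · · · · · · · ·
    · · · · · █ · · ·
    · · · · · · · · ·
    · · · · · · · · ·
    · · · · · · · · ·
    · · · · · · · · ·
    · · · · · · · · ·
    · · · · · · · · ·
    · · · · · · · · ·
T3:
  2·area = 136  (B↔C swapped to make it positive)
  edge (5, 0)→(11, 8): d=(6,8) right/bottom  bias=-1
  edge (11, 8)→(0, 16): d=(-11,8) right/bottom  bias=-1
  edge (0, 16)→(5, 0): d=(5,-16) top-left  bias=+0
    (2,0)@(5, 1): e=[6,125,5] → █
    (3,0)@(7, 1): e=[-10,109,37] → ·
    (2,1)@(5, 3): e=[18,103,15] → █
    (3,1)@(7, 3): e=[2,87,47] → █
    (4,1)@(9, 3): e=[-14,71,79] → ·
    (2,2)@(5, 5): e=[30,81,25] → █
    (4,2)@(9, 5): e=[-2,49,89] → ·
    (1,3)@(3, 7): e=[58,75,3] → █
    (4,3)@(9, 7): e=[10,27,99] → █
    (5,3)@(11, 7): e=[-6,11,131] → ·
    (1,4)@(3, 9): e=[70,53,13] → █
    (5,4)@(11, 9): e=[6,-11,141] → ·
  covered (18 px):
    · · █ · · · · · ·
    · · █ █ · · · · ·
    · · █ █ · · · · ·
    · █ █ █ █ · · · ·
    · █ █ █ █ · · · ·
    · █ █ · · · · · ·
    █ █ · · · · · · ·
    █ · · · · · · · ·
    · · · · · · · · ·
    · · · · · · · · ·
    · · · · · · · · ·
    · · · · · · · · ·
T4:
  2·area = 196
  edge (18, 24)→(0, 16): d=(-18,-8) top-left  bias=+0
  edge (0, 16)→(2, 6): d=(2,-10) top-left  bias=+0
  edge (2, 6)→(18, 24): d=(16,18) right/bottom  bias=-1
    (1,0)@(3, 1): e=[294,0,-98] → ·  [on edge]
    (1,4)@(3, 9): e=[150,16,30] → █
    (2,4)@(5, 9): e=[166,36,-6] → ·
    (0,5)@(1, 11): e=[98,0,98] → █  [on edge]
    (2,5)@(5, 11): e=[130,40,26] → █
    (3,5)@(7, 11): e=[146,60,-10] → ·
    (0,6)@(1, 13): e=[62,4,130] → █
    (3,6)@(7, 13): e=[110,64,22] → █
    (4,6)@(9, 13): e=[126,84,-14] → ·
    (0,7)@(1, 15): e=[26,8,162] → █
    (4,7)@(9, 15): e=[90,88,18] → █
    (5,7)@(11, 15): e=[106,108,-18] → ·
  covered (25 px):
    · · · · · · · · ·
    · · · · · · · · ·
    · · · · · · · · ·
    · · · · · · · · ·
    · █ · · · · · · ·
    █ █ █ · · · · · ·
    █ █ █ █ · · · · ·
    █ █ █ █ █ · · · ·
    · █ █ █ █ █ · · ·
    · · · █ █ █ █ · ·
    · · · · · · █ █ ·
    · · · · · · · · █

Result: [[6,1],[6,2],[5,4],[5,5],[5,6],[4,7],[5,7],[4,8],[5,8],[4,9],[3,10],[4,10]]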